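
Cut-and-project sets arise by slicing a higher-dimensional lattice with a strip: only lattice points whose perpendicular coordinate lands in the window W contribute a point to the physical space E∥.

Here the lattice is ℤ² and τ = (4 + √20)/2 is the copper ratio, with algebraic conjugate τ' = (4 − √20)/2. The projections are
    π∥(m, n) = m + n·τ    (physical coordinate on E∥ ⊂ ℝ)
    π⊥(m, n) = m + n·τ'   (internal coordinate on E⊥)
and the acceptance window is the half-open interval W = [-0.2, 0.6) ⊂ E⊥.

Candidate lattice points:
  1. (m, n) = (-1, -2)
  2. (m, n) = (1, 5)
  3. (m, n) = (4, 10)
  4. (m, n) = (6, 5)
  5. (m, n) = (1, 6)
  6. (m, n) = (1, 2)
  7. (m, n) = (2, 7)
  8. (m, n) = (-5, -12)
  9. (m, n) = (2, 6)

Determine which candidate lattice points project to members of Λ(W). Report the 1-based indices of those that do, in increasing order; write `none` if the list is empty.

Compute τ' = (4−√20)/2 = -0.236068, so π⊥(m,n) = m -0.236068·n.
candidate 1: (m,n)=(-1,-2) → π∥ = -1-2·τ ≈ -9.472136, π⊥ = -1-2·τ' ≈ -0.527864 ∉ [-0.2, 0.6) ⇒ out
candidate 2: (m,n)=(1,5) → π∥ = 1+5·τ ≈ 22.180340, π⊥ = 1+5·τ' ≈ -0.180340 ∈ [-0.2, 0.6) ⇒ IN Λ
candidate 3: (m,n)=(4,10) → π∥ = 4+10·τ ≈ 46.360680, π⊥ = 4+10·τ' ≈ 1.639320 ∉ [-0.2, 0.6) ⇒ out
candidate 4: (m,n)=(6,5) → π∥ = 6+5·τ ≈ 27.180340, π⊥ = 6+5·τ' ≈ 4.819660 ∉ [-0.2, 0.6) ⇒ out
candidate 5: (m,n)=(1,6) → π∥ = 1+6·τ ≈ 26.416408, π⊥ = 1+6·τ' ≈ -0.416408 ∉ [-0.2, 0.6) ⇒ out
candidate 6: (m,n)=(1,2) → π∥ = 1+2·τ ≈ 9.472136, π⊥ = 1+2·τ' ≈ 0.527864 ∈ [-0.2, 0.6) ⇒ IN Λ
candidate 7: (m,n)=(2,7) → π∥ = 2+7·τ ≈ 31.652476, π⊥ = 2+7·τ' ≈ 0.347524 ∈ [-0.2, 0.6) ⇒ IN Λ
candidate 8: (m,n)=(-5,-12) → π∥ = -5-12·τ ≈ -55.832816, π⊥ = -5-12·τ' ≈ -2.167184 ∉ [-0.2, 0.6) ⇒ out
candidate 9: (m,n)=(2,6) → π∥ = 2+6·τ ≈ 27.416408, π⊥ = 2+6·τ' ≈ 0.583592 ∈ [-0.2, 0.6) ⇒ IN Λ

2, 6, 7, 9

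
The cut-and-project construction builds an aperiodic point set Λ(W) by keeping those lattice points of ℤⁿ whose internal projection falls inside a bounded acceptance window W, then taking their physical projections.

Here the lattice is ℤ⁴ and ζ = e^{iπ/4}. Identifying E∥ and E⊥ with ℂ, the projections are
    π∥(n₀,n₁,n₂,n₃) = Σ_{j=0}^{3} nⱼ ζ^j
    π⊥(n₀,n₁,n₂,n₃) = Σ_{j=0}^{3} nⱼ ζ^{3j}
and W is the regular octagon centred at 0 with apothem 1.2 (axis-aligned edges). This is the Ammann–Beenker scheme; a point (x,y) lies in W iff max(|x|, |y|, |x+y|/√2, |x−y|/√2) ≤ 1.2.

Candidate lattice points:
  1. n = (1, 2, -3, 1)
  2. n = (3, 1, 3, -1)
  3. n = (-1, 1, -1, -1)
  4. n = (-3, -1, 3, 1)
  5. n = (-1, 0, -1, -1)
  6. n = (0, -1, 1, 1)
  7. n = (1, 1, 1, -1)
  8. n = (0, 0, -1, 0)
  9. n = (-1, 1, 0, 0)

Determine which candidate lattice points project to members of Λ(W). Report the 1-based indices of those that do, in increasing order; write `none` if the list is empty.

π⊥(n) = n₀ + n₁ζ³ + n₂ζ⁶ + n₃ζ⁹ where ζ = e^{iπ/4}.
#1 (1, 2, -3, 1): internal (0.29289, 5.12132); octagon support 5.12132 vs apothem 1.2 → ∉ W
#2 (3, 1, 3, -1): internal (1.58579, -3.00000); octagon support 3.24264 vs apothem 1.2 → ∉ W
#3 (-1, 1, -1, -1): internal (-2.41421, 1.00000); octagon support 2.41421 vs apothem 1.2 → ∉ W
#4 (-3, -1, 3, 1): internal (-1.58579, -3.00000); octagon support 3.24264 vs apothem 1.2 → ∉ W
#5 (-1, 0, -1, -1): internal (-1.70711, 0.29289); octagon support 1.70711 vs apothem 1.2 → ∉ W
#6 (0, -1, 1, 1): internal (1.41421, -1.00000); octagon support 1.70711 vs apothem 1.2 → ∉ W
#7 (1, 1, 1, -1): internal (-0.41421, -1.00000); octagon support 1.00000 vs apothem 1.2 → ∈ W
#8 (0, 0, -1, 0): internal (0.00000, 1.00000); octagon support 1.00000 vs apothem 1.2 → ∈ W
#9 (-1, 1, 0, 0): internal (-1.70711, 0.70711); octagon support 1.70711 vs apothem 1.2 → ∉ W

7, 8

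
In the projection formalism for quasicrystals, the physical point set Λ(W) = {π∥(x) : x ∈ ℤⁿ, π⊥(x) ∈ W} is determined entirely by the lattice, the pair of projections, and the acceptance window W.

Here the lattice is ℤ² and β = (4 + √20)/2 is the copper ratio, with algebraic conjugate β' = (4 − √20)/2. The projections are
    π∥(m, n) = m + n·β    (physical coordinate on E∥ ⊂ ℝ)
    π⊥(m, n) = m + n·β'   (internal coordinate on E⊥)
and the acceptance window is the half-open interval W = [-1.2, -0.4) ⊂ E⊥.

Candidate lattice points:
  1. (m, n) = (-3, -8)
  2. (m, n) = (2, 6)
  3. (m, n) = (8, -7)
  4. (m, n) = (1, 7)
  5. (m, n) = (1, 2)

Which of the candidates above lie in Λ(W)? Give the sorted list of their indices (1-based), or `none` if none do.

Numerically β ≈ 4.2361 and β' = −1/β ≈ -0.2361.
#1 (-3,-8): internal coord -3 + (-8)·β' = -1.1115; -1.1115 ∈ [-1.2, -0.4) → IN Λ
#2 (2,6): internal coord 2 + (6)·β' = +0.5836; +0.5836 ∉ [-1.2, -0.4) → out
#3 (8,-7): internal coord 8 + (-7)·β' = +9.6525; +9.6525 ∉ [-1.2, -0.4) → out
#4 (1,7): internal coord 1 + (7)·β' = -0.6525; -0.6525 ∈ [-1.2, -0.4) → IN Λ
#5 (1,2): internal coord 1 + (2)·β' = +0.5279; +0.5279 ∉ [-1.2, -0.4) → out

1, 4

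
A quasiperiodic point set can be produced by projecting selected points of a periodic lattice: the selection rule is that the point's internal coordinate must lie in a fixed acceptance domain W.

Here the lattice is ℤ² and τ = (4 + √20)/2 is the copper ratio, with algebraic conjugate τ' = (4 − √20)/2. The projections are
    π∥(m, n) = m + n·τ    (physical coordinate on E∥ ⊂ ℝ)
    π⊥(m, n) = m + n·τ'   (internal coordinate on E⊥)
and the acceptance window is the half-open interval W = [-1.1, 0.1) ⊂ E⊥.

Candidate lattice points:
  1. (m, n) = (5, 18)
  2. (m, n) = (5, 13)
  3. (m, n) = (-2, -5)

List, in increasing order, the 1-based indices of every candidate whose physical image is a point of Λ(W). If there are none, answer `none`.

3

τ' = (4−√20)/2 ≈ -0.23607.
#1 (5,18): internal coord 5 + (18)·τ' = +0.75078; +0.75078 ∉ [-1.1, 0.1) → out
#2 (5,13): internal coord 5 + (13)·τ' = +1.93112; +1.93112 ∉ [-1.1, 0.1) → out
#3 (-2,-5): internal coord -2 + (-5)·τ' = -0.81966; -0.81966 ∈ [-1.1, 0.1) → IN Λ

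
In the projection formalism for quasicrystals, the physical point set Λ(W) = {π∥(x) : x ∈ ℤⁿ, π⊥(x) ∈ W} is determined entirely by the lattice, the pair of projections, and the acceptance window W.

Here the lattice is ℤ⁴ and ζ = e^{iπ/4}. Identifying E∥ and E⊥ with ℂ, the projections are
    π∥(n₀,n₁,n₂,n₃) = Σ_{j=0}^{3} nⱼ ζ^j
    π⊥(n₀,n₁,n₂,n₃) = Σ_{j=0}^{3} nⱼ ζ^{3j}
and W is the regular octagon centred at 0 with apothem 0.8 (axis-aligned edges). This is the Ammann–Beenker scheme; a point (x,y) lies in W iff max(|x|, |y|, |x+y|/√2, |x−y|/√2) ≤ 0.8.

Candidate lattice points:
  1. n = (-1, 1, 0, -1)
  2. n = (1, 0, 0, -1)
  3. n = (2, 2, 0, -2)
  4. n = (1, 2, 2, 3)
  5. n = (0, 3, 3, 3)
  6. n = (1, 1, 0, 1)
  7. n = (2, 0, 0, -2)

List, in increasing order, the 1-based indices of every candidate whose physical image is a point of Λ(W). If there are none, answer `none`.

2

With ζ = e^{iπ/4} the internal vectors are ζ^0,ζ^3,ζ^6,ζ^9.
#1 (-1, 1, 0, -1): internal (-2.4142, 0.0000); octagon support 2.4142 vs apothem 0.8 → ∉ W
#2 (1, 0, 0, -1): internal (0.2929, -0.7071); octagon support 0.7071 vs apothem 0.8 → ∈ W
#3 (2, 2, 0, -2): internal (-0.8284, 0.0000); octagon support 0.8284 vs apothem 0.8 → ∉ W
#4 (1, 2, 2, 3): internal (1.7071, 1.5355); octagon support 2.2929 vs apothem 0.8 → ∉ W
#5 (0, 3, 3, 3): internal (0.0000, 1.2426); octagon support 1.2426 vs apothem 0.8 → ∉ W
#6 (1, 1, 0, 1): internal (1.0000, 1.4142); octagon support 1.7071 vs apothem 0.8 → ∉ W
#7 (2, 0, 0, -2): internal (0.5858, -1.4142); octagon support 1.4142 vs apothem 0.8 → ∉ W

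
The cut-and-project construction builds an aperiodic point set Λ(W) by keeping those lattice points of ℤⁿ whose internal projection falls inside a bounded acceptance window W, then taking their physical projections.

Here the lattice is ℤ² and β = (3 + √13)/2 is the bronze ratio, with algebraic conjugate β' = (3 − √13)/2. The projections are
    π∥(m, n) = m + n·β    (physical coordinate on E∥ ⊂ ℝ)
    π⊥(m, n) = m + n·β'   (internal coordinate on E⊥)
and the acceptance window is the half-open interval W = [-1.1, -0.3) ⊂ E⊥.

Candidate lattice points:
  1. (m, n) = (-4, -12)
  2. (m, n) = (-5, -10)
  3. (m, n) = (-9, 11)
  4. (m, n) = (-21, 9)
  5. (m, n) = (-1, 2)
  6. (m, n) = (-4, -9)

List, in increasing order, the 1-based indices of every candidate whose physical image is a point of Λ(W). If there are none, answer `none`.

1

Compute β' = (3−√13)/2 = -0.30278, so π⊥(m,n) = m -0.30278·n.
candidate 1: (m,n)=(-4,-12) → π∥ = -4-12·β ≈ -43.63331, π⊥ = -4-12·β' ≈ -0.36669 ∈ [-1.1, -0.3) ⇒ IN Λ
candidate 2: (m,n)=(-5,-10) → π∥ = -5-10·β ≈ -38.02776, π⊥ = -5-10·β' ≈ -1.97224 ∉ [-1.1, -0.3) ⇒ out
candidate 3: (m,n)=(-9,11) → π∥ = -9+11·β ≈ 27.33053, π⊥ = -9+11·β' ≈ -12.33053 ∉ [-1.1, -0.3) ⇒ out
candidate 4: (m,n)=(-21,9) → π∥ = -21+9·β ≈ 8.72498, π⊥ = -21+9·β' ≈ -23.72498 ∉ [-1.1, -0.3) ⇒ out
candidate 5: (m,n)=(-1,2) → π∥ = -1+2·β ≈ 5.60555, π⊥ = -1+2·β' ≈ -1.60555 ∉ [-1.1, -0.3) ⇒ out
candidate 6: (m,n)=(-4,-9) → π∥ = -4-9·β ≈ -33.72498, π⊥ = -4-9·β' ≈ -1.27502 ∉ [-1.1, -0.3) ⇒ out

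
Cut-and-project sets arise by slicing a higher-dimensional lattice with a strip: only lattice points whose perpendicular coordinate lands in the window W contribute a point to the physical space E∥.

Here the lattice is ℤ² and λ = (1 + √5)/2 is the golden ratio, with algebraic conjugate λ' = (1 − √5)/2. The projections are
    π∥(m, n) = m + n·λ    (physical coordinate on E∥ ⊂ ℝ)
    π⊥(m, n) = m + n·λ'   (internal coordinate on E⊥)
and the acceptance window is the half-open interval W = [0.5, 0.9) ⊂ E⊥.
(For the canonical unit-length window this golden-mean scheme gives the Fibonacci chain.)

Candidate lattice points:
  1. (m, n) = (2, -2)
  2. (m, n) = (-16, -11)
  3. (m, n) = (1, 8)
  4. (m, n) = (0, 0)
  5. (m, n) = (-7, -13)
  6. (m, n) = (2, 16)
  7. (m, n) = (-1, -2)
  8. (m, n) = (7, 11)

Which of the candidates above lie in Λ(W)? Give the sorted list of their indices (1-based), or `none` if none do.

none

Numerically λ ≈ 1.61803 and λ' = −1/λ ≈ -0.61803.
#1 (2,-2): internal coord 2 + (-2)·λ' = +3.23607; +3.23607 ∉ [0.5, 0.9) → out
#2 (-16,-11): internal coord -16 + (-11)·λ' = -9.20163; -9.20163 ∉ [0.5, 0.9) → out
#3 (1,8): internal coord 1 + (8)·λ' = -3.94427; -3.94427 ∉ [0.5, 0.9) → out
#4 (0,0): internal coord 0 + (0)·λ' = +0.00000; +0.00000 ∉ [0.5, 0.9) → out
#5 (-7,-13): internal coord -7 + (-13)·λ' = +1.03444; +1.03444 ∉ [0.5, 0.9) → out
#6 (2,16): internal coord 2 + (16)·λ' = -7.88854; -7.88854 ∉ [0.5, 0.9) → out
#7 (-1,-2): internal coord -1 + (-2)·λ' = +0.23607; +0.23607 ∉ [0.5, 0.9) → out
#8 (7,11): internal coord 7 + (11)·λ' = +0.20163; +0.20163 ∉ [0.5, 0.9) → out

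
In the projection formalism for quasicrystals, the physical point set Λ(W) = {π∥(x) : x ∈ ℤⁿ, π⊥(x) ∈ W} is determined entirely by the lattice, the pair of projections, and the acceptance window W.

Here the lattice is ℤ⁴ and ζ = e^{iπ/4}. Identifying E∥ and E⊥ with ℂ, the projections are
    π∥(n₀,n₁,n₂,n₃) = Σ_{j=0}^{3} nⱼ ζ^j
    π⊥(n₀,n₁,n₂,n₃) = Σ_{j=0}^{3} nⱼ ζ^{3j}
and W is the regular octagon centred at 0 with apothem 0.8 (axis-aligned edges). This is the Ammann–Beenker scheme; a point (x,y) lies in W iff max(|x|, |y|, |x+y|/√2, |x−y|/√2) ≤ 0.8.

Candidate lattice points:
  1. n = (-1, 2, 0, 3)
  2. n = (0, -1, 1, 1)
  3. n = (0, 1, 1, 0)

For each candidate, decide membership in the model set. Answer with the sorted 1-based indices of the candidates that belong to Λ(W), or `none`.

3

π⊥(n) = n₀ + n₁ζ³ + n₂ζ⁶ + n₃ζ⁹ where ζ = e^{iπ/4}.
#1 (-1, 2, 0, 3): internal (-0.29289, 3.53553); octagon support 3.53553 vs apothem 0.8 → ∉ W
#2 (0, -1, 1, 1): internal (1.41421, -1.00000); octagon support 1.70711 vs apothem 0.8 → ∉ W
#3 (0, 1, 1, 0): internal (-0.70711, -0.29289); octagon support 0.70711 vs apothem 0.8 → ∈ W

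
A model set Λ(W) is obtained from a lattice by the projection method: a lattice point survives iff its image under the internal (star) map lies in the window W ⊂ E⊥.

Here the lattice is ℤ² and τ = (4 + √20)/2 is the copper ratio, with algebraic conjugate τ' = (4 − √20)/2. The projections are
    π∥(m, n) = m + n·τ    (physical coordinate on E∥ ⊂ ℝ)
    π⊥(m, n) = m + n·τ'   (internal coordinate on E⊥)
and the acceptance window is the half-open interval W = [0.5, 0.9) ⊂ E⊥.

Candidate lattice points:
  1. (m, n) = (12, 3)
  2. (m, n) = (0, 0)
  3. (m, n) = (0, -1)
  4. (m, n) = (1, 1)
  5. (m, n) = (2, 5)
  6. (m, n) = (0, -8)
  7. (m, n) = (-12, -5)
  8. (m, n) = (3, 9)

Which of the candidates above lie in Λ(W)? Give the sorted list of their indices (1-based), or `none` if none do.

4, 5, 8

Numerically τ ≈ 4.2361 and τ' = −1/τ ≈ -0.2361.
#1 (12,3): internal coord 12 + (3)·τ' = +11.2918; +11.2918 ∉ [0.5, 0.9) → out
#2 (0,0): internal coord 0 + (0)·τ' = +0.0000; +0.0000 ∉ [0.5, 0.9) → out
#3 (0,-1): internal coord 0 + (-1)·τ' = +0.2361; +0.2361 ∉ [0.5, 0.9) → out
#4 (1,1): internal coord 1 + (1)·τ' = +0.7639; +0.7639 ∈ [0.5, 0.9) → IN Λ
#5 (2,5): internal coord 2 + (5)·τ' = +0.8197; +0.8197 ∈ [0.5, 0.9) → IN Λ
#6 (0,-8): internal coord 0 + (-8)·τ' = +1.8885; +1.8885 ∉ [0.5, 0.9) → out
#7 (-12,-5): internal coord -12 + (-5)·τ' = -10.8197; -10.8197 ∉ [0.5, 0.9) → out
#8 (3,9): internal coord 3 + (9)·τ' = +0.8754; +0.8754 ∈ [0.5, 0.9) → IN Λ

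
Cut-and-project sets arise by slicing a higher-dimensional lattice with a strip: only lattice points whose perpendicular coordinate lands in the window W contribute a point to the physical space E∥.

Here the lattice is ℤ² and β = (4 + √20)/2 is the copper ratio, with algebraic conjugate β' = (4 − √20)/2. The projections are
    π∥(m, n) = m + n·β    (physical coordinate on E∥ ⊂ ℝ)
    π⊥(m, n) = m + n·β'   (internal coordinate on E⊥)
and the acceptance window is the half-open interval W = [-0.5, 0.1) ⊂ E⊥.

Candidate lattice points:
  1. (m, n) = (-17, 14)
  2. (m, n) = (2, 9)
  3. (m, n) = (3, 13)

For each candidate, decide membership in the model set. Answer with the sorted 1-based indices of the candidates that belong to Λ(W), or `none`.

Compute β' = (4−√20)/2 = -0.23607, so π⊥(m,n) = m -0.23607·n.
#1 (-17,14): internal coord -17 + (14)·β' = -20.30495; -20.30495 ∉ [-0.5, 0.1) → out
#2 (2,9): internal coord 2 + (9)·β' = -0.12461; -0.12461 ∈ [-0.5, 0.1) → IN Λ
#3 (3,13): internal coord 3 + (13)·β' = -0.06888; -0.06888 ∈ [-0.5, 0.1) → IN Λ

2, 3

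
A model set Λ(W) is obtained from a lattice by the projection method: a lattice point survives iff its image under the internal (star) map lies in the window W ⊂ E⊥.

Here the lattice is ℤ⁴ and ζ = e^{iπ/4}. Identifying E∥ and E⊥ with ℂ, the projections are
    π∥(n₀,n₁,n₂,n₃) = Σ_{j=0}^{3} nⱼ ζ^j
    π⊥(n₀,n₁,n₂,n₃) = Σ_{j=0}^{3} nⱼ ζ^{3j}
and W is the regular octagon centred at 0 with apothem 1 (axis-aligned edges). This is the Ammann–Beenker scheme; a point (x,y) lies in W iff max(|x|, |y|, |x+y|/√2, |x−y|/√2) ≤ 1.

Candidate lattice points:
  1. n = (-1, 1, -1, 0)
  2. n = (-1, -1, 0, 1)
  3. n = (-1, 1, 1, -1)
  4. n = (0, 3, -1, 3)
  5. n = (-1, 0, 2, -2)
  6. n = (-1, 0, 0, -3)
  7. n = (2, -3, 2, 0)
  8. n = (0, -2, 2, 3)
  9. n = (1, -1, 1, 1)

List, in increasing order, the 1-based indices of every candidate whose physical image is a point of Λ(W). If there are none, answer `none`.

2

Internal map: ζ^{3j} for j=0..3 gives (1,0), (−√2/2,√2/2), (0,−1), (√2/2,√2/2).
candidate 1: n = (-1, 1, -1, 0) → π⊥ ≈ (-1.7071, +1.7071); max(|x|,|y|,|x±y|/√2) = 2.4142 > 1 ⇒ ∉ W
candidate 2: n = (-1, -1, 0, 1) → π⊥ ≈ (+0.4142, +0.0000); max(|x|,|y|,|x±y|/√2) = 0.4142 ≤ 1 ⇒ ∈ W
candidate 3: n = (-1, 1, 1, -1) → π⊥ ≈ (-2.4142, -1.0000); max(|x|,|y|,|x±y|/√2) = 2.4142 > 1 ⇒ ∉ W
candidate 4: n = (0, 3, -1, 3) → π⊥ ≈ (+0.0000, +5.2426); max(|x|,|y|,|x±y|/√2) = 5.2426 > 1 ⇒ ∉ W
candidate 5: n = (-1, 0, 2, -2) → π⊥ ≈ (-2.4142, -3.4142); max(|x|,|y|,|x±y|/√2) = 4.1213 > 1 ⇒ ∉ W
candidate 6: n = (-1, 0, 0, -3) → π⊥ ≈ (-3.1213, -2.1213); max(|x|,|y|,|x±y|/√2) = 3.7071 > 1 ⇒ ∉ W
candidate 7: n = (2, -3, 2, 0) → π⊥ ≈ (+4.1213, -4.1213); max(|x|,|y|,|x±y|/√2) = 5.8284 > 1 ⇒ ∉ W
candidate 8: n = (0, -2, 2, 3) → π⊥ ≈ (+3.5355, -1.2929); max(|x|,|y|,|x±y|/√2) = 3.5355 > 1 ⇒ ∉ W
candidate 9: n = (1, -1, 1, 1) → π⊥ ≈ (+2.4142, -1.0000); max(|x|,|y|,|x±y|/√2) = 2.4142 > 1 ⇒ ∉ W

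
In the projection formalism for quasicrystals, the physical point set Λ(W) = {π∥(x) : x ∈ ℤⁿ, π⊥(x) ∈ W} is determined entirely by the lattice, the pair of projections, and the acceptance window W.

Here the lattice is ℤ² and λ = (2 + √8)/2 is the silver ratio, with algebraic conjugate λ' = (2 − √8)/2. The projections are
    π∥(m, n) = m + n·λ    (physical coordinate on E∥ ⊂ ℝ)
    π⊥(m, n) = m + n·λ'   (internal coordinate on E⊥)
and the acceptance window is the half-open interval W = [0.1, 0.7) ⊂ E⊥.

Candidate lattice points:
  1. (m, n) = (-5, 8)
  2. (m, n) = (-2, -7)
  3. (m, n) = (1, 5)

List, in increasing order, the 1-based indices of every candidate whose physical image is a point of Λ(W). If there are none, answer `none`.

none

Compute λ' = (2−√8)/2 = -0.41421, so π⊥(m,n) = m -0.41421·n.
candidate 1: (m,n)=(-5,8) → π∥ = -5+8·λ ≈ 14.31371, π⊥ = -5+8·λ' ≈ -8.31371 ∉ [0.1, 0.7) ⇒ out
candidate 2: (m,n)=(-2,-7) → π∥ = -2-7·λ ≈ -18.89949, π⊥ = -2-7·λ' ≈ 0.89949 ∉ [0.1, 0.7) ⇒ out
candidate 3: (m,n)=(1,5) → π∥ = 1+5·λ ≈ 13.07107, π⊥ = 1+5·λ' ≈ -1.07107 ∉ [0.1, 0.7) ⇒ out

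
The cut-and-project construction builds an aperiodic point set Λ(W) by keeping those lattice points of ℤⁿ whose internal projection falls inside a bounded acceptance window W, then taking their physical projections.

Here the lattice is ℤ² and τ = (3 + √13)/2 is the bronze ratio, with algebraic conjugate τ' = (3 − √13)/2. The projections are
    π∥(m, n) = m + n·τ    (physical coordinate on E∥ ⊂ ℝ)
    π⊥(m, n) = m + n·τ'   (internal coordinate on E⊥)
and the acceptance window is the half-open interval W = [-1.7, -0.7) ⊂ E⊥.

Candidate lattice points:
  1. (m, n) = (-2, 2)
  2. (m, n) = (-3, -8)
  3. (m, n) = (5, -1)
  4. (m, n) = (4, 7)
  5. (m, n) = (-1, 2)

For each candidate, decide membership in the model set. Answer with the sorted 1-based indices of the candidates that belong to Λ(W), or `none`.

Compute τ' = (3−√13)/2 = -0.30278, so π⊥(m,n) = m -0.30278·n.
candidate 1: (m,n)=(-2,2) → π∥ = -2+2·τ ≈ 4.60555, π⊥ = -2+2·τ' ≈ -2.60555 ∉ [-1.7, -0.7) ⇒ out
candidate 2: (m,n)=(-3,-8) → π∥ = -3-8·τ ≈ -29.42221, π⊥ = -3-8·τ' ≈ -0.57779 ∉ [-1.7, -0.7) ⇒ out
candidate 3: (m,n)=(5,-1) → π∥ = 5-1·τ ≈ 1.69722, π⊥ = 5-1·τ' ≈ 5.30278 ∉ [-1.7, -0.7) ⇒ out
candidate 4: (m,n)=(4,7) → π∥ = 4+7·τ ≈ 27.11943, π⊥ = 4+7·τ' ≈ 1.88057 ∉ [-1.7, -0.7) ⇒ out
candidate 5: (m,n)=(-1,2) → π∥ = -1+2·τ ≈ 5.60555, π⊥ = -1+2·τ' ≈ -1.60555 ∈ [-1.7, -0.7) ⇒ IN Λ

5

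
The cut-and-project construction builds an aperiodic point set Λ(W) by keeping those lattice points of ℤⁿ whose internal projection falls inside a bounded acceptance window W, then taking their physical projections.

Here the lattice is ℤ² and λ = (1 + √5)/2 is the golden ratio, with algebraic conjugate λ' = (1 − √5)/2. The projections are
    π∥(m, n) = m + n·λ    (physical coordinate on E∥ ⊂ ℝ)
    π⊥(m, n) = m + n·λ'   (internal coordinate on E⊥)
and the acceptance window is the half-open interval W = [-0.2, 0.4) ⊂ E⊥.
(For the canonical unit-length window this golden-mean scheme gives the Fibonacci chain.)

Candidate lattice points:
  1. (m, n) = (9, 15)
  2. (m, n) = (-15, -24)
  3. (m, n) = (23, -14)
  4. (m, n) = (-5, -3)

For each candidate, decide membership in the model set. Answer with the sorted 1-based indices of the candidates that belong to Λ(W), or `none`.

2

λ' = (1−√5)/2 ≈ -0.618034.
candidate 1: (m,n)=(9,15) → π∥ = 9+15·λ ≈ 33.270510, π⊥ = 9+15·λ' ≈ -0.270510 ∉ [-0.2, 0.4) ⇒ out
candidate 2: (m,n)=(-15,-24) → π∥ = -15-24·λ ≈ -53.832816, π⊥ = -15-24·λ' ≈ -0.167184 ∈ [-0.2, 0.4) ⇒ IN Λ
candidate 3: (m,n)=(23,-14) → π∥ = 23-14·λ ≈ 0.347524, π⊥ = 23-14·λ' ≈ 31.652476 ∉ [-0.2, 0.4) ⇒ out
candidate 4: (m,n)=(-5,-3) → π∥ = -5-3·λ ≈ -9.854102, π⊥ = -5-3·λ' ≈ -3.145898 ∉ [-0.2, 0.4) ⇒ out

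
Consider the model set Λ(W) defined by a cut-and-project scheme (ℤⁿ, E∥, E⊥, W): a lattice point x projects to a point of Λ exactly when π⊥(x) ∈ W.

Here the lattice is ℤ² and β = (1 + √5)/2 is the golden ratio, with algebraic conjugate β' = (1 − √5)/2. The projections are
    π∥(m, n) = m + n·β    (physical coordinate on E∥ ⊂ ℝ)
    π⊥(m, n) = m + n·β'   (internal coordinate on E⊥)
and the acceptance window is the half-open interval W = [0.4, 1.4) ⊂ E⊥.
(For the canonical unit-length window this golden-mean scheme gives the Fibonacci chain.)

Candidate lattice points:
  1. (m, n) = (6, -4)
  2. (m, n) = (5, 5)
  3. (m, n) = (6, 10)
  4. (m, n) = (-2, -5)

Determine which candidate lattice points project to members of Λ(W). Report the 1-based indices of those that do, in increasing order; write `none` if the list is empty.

4

Compute β' = (1−√5)/2 = -0.618034, so π⊥(m,n) = m -0.618034·n.
#1 (6,-4): internal coord 6 + (-4)·β' = +8.472136; +8.472136 ∉ [0.4, 1.4) → out
#2 (5,5): internal coord 5 + (5)·β' = +1.909830; +1.909830 ∉ [0.4, 1.4) → out
#3 (6,10): internal coord 6 + (10)·β' = -0.180340; -0.180340 ∉ [0.4, 1.4) → out
#4 (-2,-5): internal coord -2 + (-5)·β' = +1.090170; +1.090170 ∈ [0.4, 1.4) → IN Λ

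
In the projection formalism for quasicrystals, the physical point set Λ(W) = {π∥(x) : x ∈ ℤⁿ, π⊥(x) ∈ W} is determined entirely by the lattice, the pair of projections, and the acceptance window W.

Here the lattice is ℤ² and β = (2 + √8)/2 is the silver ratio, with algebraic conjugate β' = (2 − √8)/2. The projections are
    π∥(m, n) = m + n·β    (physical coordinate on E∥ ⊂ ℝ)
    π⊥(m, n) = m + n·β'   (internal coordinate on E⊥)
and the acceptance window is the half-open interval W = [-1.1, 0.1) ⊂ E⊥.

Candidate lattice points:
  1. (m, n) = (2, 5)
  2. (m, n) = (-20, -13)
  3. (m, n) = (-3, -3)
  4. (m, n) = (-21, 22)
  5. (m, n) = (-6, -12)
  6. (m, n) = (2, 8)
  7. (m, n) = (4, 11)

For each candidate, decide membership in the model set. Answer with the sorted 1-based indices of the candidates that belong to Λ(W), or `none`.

1, 5, 7

β' = (2−√8)/2 ≈ -0.4142.
#1 (2,5): internal coord 2 + (5)·β' = -0.0711; -0.0711 ∈ [-1.1, 0.1) → IN Λ
#2 (-20,-13): internal coord -20 + (-13)·β' = -14.6152; -14.6152 ∉ [-1.1, 0.1) → out
#3 (-3,-3): internal coord -3 + (-3)·β' = -1.7574; -1.7574 ∉ [-1.1, 0.1) → out
#4 (-21,22): internal coord -21 + (22)·β' = -30.1127; -30.1127 ∉ [-1.1, 0.1) → out
#5 (-6,-12): internal coord -6 + (-12)·β' = -1.0294; -1.0294 ∈ [-1.1, 0.1) → IN Λ
#6 (2,8): internal coord 2 + (8)·β' = -1.3137; -1.3137 ∉ [-1.1, 0.1) → out
#7 (4,11): internal coord 4 + (11)·β' = -0.5563; -0.5563 ∈ [-1.1, 0.1) → IN Λ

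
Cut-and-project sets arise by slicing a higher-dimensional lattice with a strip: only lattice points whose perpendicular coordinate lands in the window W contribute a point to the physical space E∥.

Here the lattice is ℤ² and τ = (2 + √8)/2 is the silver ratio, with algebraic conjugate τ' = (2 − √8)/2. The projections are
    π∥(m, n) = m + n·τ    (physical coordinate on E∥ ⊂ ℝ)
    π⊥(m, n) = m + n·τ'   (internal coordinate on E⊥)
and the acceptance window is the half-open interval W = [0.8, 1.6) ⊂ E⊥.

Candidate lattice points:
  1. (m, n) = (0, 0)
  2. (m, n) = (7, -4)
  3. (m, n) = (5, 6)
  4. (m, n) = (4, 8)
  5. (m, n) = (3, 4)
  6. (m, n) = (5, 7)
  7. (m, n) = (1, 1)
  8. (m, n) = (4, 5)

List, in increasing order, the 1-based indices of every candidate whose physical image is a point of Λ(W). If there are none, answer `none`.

τ' = (2−√8)/2 ≈ -0.4142.
candidate 1: (m,n)=(0,0) → π∥ = 0+0·τ ≈ 0.0000, π⊥ = 0+0·τ' ≈ 0.0000 ∉ [0.8, 1.6) ⇒ out
candidate 2: (m,n)=(7,-4) → π∥ = 7-4·τ ≈ -2.6569, π⊥ = 7-4·τ' ≈ 8.6569 ∉ [0.8, 1.6) ⇒ out
candidate 3: (m,n)=(5,6) → π∥ = 5+6·τ ≈ 19.4853, π⊥ = 5+6·τ' ≈ 2.5147 ∉ [0.8, 1.6) ⇒ out
candidate 4: (m,n)=(4,8) → π∥ = 4+8·τ ≈ 23.3137, π⊥ = 4+8·τ' ≈ 0.6863 ∉ [0.8, 1.6) ⇒ out
candidate 5: (m,n)=(3,4) → π∥ = 3+4·τ ≈ 12.6569, π⊥ = 3+4·τ' ≈ 1.3431 ∈ [0.8, 1.6) ⇒ IN Λ
candidate 6: (m,n)=(5,7) → π∥ = 5+7·τ ≈ 21.8995, π⊥ = 5+7·τ' ≈ 2.1005 ∉ [0.8, 1.6) ⇒ out
candidate 7: (m,n)=(1,1) → π∥ = 1+1·τ ≈ 3.4142, π⊥ = 1+1·τ' ≈ 0.5858 ∉ [0.8, 1.6) ⇒ out
candidate 8: (m,n)=(4,5) → π∥ = 4+5·τ ≈ 16.0711, π⊥ = 4+5·τ' ≈ 1.9289 ∉ [0.8, 1.6) ⇒ out

5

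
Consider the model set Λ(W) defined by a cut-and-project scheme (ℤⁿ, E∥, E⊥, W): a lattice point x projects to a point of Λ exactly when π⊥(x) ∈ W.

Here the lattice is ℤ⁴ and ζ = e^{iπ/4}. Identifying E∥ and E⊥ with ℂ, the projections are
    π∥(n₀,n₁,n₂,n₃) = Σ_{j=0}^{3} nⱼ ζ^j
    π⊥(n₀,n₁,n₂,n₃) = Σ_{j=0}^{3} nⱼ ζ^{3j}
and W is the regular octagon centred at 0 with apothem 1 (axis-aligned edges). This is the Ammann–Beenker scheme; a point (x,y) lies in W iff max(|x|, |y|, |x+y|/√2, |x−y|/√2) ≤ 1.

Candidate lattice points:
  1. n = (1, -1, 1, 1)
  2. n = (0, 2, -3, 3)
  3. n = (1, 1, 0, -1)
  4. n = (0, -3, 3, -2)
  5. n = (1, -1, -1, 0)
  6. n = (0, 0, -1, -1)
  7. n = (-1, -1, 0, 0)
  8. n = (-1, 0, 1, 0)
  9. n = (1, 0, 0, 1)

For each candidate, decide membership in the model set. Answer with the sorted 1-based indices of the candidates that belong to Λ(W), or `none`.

3, 6, 7

Internal map: ζ^{3j} for j=0..3 gives (1,0), (−√2/2,√2/2), (0,−1), (√2/2,√2/2).
candidate 1: n = (1, -1, 1, 1) → π⊥ ≈ (+2.4142, -1.0000); max(|x|,|y|,|x±y|/√2) = 2.4142 > 1 ⇒ ∉ W
candidate 2: n = (0, 2, -3, 3) → π⊥ ≈ (+0.7071, +6.5355); max(|x|,|y|,|x±y|/√2) = 6.5355 > 1 ⇒ ∉ W
candidate 3: n = (1, 1, 0, -1) → π⊥ ≈ (-0.4142, +0.0000); max(|x|,|y|,|x±y|/√2) = 0.4142 ≤ 1 ⇒ ∈ W
candidate 4: n = (0, -3, 3, -2) → π⊥ ≈ (+0.7071, -6.5355); max(|x|,|y|,|x±y|/√2) = 6.5355 > 1 ⇒ ∉ W
candidate 5: n = (1, -1, -1, 0) → π⊥ ≈ (+1.7071, +0.2929); max(|x|,|y|,|x±y|/√2) = 1.7071 > 1 ⇒ ∉ W
candidate 6: n = (0, 0, -1, -1) → π⊥ ≈ (-0.7071, +0.2929); max(|x|,|y|,|x±y|/√2) = 0.7071 ≤ 1 ⇒ ∈ W
candidate 7: n = (-1, -1, 0, 0) → π⊥ ≈ (-0.2929, -0.7071); max(|x|,|y|,|x±y|/√2) = 0.7071 ≤ 1 ⇒ ∈ W
candidate 8: n = (-1, 0, 1, 0) → π⊥ ≈ (-1.0000, -1.0000); max(|x|,|y|,|x±y|/√2) = 1.4142 > 1 ⇒ ∉ W
candidate 9: n = (1, 0, 0, 1) → π⊥ ≈ (+1.7071, +0.7071); max(|x|,|y|,|x±y|/√2) = 1.7071 > 1 ⇒ ∉ W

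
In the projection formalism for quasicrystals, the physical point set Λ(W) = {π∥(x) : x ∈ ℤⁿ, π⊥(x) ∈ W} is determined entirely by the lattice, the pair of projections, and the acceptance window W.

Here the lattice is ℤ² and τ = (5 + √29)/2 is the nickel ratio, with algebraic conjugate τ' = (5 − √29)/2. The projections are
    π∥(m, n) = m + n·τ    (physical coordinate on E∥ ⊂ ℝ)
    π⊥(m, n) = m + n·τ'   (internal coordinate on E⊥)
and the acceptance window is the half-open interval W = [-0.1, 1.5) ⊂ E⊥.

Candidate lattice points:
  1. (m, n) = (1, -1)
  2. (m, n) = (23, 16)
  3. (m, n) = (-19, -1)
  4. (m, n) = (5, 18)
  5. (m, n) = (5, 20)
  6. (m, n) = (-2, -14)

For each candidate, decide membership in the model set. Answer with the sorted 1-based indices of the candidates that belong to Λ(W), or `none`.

1, 5, 6

Numerically τ ≈ 5.192582 and τ' = −1/τ ≈ -0.192582.
#1 (1,-1): internal coord 1 + (-1)·τ' = +1.192582; +1.192582 ∈ [-0.1, 1.5) → IN Λ
#2 (23,16): internal coord 23 + (16)·τ' = +19.918682; +19.918682 ∉ [-0.1, 1.5) → out
#3 (-19,-1): internal coord -19 + (-1)·τ' = -18.807418; -18.807418 ∉ [-0.1, 1.5) → out
#4 (5,18): internal coord 5 + (18)·τ' = +1.533517; +1.533517 ∉ [-0.1, 1.5) → out
#5 (5,20): internal coord 5 + (20)·τ' = +1.148352; +1.148352 ∈ [-0.1, 1.5) → IN Λ
#6 (-2,-14): internal coord -2 + (-14)·τ' = +0.696154; +0.696154 ∈ [-0.1, 1.5) → IN Λ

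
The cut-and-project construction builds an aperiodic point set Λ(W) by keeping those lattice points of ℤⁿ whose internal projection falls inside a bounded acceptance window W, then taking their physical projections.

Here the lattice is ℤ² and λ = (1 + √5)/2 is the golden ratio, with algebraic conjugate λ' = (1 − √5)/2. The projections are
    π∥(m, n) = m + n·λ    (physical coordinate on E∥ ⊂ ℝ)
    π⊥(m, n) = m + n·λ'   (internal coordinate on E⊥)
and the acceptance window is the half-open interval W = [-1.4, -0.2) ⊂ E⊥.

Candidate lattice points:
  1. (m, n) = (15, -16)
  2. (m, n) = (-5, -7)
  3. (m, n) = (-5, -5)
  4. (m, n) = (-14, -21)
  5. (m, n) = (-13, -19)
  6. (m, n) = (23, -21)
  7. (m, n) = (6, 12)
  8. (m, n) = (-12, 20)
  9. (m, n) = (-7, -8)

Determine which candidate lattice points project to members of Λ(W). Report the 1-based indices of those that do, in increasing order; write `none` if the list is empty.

Numerically λ ≈ 1.61803 and λ' = −1/λ ≈ -0.61803.
#1 (15,-16): internal coord 15 + (-16)·λ' = +24.88854; +24.88854 ∉ [-1.4, -0.2) → out
#2 (-5,-7): internal coord -5 + (-7)·λ' = -0.67376; -0.67376 ∈ [-1.4, -0.2) → IN Λ
#3 (-5,-5): internal coord -5 + (-5)·λ' = -1.90983; -1.90983 ∉ [-1.4, -0.2) → out
#4 (-14,-21): internal coord -14 + (-21)·λ' = -1.02129; -1.02129 ∈ [-1.4, -0.2) → IN Λ
#5 (-13,-19): internal coord -13 + (-19)·λ' = -1.25735; -1.25735 ∈ [-1.4, -0.2) → IN Λ
#6 (23,-21): internal coord 23 + (-21)·λ' = +35.97871; +35.97871 ∉ [-1.4, -0.2) → out
#7 (6,12): internal coord 6 + (12)·λ' = -1.41641; -1.41641 ∉ [-1.4, -0.2) → out
#8 (-12,20): internal coord -12 + (20)·λ' = -24.36068; -24.36068 ∉ [-1.4, -0.2) → out
#9 (-7,-8): internal coord -7 + (-8)·λ' = -2.05573; -2.05573 ∉ [-1.4, -0.2) → out

2, 4, 5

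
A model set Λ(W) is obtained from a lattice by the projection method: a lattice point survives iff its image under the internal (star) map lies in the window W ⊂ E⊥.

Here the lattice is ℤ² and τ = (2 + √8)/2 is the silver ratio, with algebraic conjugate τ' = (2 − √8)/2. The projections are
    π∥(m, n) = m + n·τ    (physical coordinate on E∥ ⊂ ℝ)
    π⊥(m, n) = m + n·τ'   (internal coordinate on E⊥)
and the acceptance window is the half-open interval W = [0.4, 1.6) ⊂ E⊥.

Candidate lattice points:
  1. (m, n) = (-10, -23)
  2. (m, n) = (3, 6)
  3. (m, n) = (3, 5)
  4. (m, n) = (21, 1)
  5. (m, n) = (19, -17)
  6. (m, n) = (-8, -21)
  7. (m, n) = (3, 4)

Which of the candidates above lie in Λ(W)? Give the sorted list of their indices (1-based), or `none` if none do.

Compute τ' = (2−√8)/2 = -0.414214, so π⊥(m,n) = m -0.414214·n.
[1] lift (-10,-23): star map gives -0.473088; window check 0.4 ≤ -0.473088 < 1.6 is false → out
[2] lift (3,6): star map gives 0.514719; window check 0.4 ≤ 0.514719 < 1.6 is true → IN Λ
[3] lift (3,5): star map gives 0.928932; window check 0.4 ≤ 0.928932 < 1.6 is true → IN Λ
[4] lift (21,1): star map gives 20.585786; window check 0.4 ≤ 20.585786 < 1.6 is false → out
[5] lift (19,-17): star map gives 26.041631; window check 0.4 ≤ 26.041631 < 1.6 is false → out
[6] lift (-8,-21): star map gives 0.698485; window check 0.4 ≤ 0.698485 < 1.6 is true → IN Λ
[7] lift (3,4): star map gives 1.343146; window check 0.4 ≤ 1.343146 < 1.6 is true → IN Λ

2, 3, 6, 7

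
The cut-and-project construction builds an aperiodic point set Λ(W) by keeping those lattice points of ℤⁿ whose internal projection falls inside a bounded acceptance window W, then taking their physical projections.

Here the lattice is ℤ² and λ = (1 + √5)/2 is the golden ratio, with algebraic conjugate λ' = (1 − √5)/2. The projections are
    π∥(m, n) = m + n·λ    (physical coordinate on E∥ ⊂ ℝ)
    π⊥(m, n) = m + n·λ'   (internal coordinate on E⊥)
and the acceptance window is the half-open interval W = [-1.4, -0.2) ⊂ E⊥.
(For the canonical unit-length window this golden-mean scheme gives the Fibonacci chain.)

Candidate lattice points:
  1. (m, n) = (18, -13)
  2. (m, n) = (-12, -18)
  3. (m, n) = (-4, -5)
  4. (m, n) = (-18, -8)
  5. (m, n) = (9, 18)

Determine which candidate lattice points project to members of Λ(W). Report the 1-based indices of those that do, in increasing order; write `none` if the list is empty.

2, 3

λ' = (1−√5)/2 ≈ -0.6180.
[1] lift (18,-13): star map gives 26.0344; window check -1.4 ≤ 26.0344 < -0.2 is false → out
[2] lift (-12,-18): star map gives -0.8754; window check -1.4 ≤ -0.8754 < -0.2 is true → IN Λ
[3] lift (-4,-5): star map gives -0.9098; window check -1.4 ≤ -0.9098 < -0.2 is true → IN Λ
[4] lift (-18,-8): star map gives -13.0557; window check -1.4 ≤ -13.0557 < -0.2 is false → out
[5] lift (9,18): star map gives -2.1246; window check -1.4 ≤ -2.1246 < -0.2 is false → out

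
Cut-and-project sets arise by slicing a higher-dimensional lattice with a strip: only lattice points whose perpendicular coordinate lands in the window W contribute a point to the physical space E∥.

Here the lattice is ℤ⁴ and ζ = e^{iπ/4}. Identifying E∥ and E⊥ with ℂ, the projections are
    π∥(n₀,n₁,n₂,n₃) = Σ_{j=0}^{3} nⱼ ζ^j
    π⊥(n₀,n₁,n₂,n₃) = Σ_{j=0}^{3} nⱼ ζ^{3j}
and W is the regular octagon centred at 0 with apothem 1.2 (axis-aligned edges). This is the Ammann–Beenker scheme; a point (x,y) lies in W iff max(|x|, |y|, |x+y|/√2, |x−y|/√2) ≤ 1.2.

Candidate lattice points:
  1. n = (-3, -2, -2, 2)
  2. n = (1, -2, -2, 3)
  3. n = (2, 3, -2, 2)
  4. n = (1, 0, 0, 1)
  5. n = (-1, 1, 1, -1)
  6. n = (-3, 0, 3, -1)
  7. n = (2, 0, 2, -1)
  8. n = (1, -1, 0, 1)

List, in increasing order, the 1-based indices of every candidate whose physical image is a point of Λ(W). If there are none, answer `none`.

π⊥(n) = n₀ + n₁ζ³ + n₂ζ⁶ + n₃ζ⁹ where ζ = e^{iπ/4}.
candidate 1: n = (-3, -2, -2, 2) → π⊥ ≈ (-0.1716, +2.0000); max(|x|,|y|,|x±y|/√2) = 2.0000 > 1.2 ⇒ ∉ W
candidate 2: n = (1, -2, -2, 3) → π⊥ ≈ (+4.5355, +2.7071); max(|x|,|y|,|x±y|/√2) = 5.1213 > 1.2 ⇒ ∉ W
candidate 3: n = (2, 3, -2, 2) → π⊥ ≈ (+1.2929, +5.5355); max(|x|,|y|,|x±y|/√2) = 5.5355 > 1.2 ⇒ ∉ W
candidate 4: n = (1, 0, 0, 1) → π⊥ ≈ (+1.7071, +0.7071); max(|x|,|y|,|x±y|/√2) = 1.7071 > 1.2 ⇒ ∉ W
candidate 5: n = (-1, 1, 1, -1) → π⊥ ≈ (-2.4142, -1.0000); max(|x|,|y|,|x±y|/√2) = 2.4142 > 1.2 ⇒ ∉ W
candidate 6: n = (-3, 0, 3, -1) → π⊥ ≈ (-3.7071, -3.7071); max(|x|,|y|,|x±y|/√2) = 5.2426 > 1.2 ⇒ ∉ W
candidate 7: n = (2, 0, 2, -1) → π⊥ ≈ (+1.2929, -2.7071); max(|x|,|y|,|x±y|/√2) = 2.8284 > 1.2 ⇒ ∉ W
candidate 8: n = (1, -1, 0, 1) → π⊥ ≈ (+2.4142, +0.0000); max(|x|,|y|,|x±y|/√2) = 2.4142 > 1.2 ⇒ ∉ W

none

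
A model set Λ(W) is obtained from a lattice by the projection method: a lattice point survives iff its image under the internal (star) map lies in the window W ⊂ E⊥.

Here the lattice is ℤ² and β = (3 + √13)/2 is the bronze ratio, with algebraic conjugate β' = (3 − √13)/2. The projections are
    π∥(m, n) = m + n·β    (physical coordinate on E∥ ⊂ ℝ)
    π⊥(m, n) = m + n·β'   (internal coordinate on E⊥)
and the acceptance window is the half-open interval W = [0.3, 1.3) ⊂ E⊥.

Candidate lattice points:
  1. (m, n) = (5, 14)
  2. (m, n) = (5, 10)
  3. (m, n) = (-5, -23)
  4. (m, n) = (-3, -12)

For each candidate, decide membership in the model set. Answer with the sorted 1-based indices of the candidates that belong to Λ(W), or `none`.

1, 4

Compute β' = (3−√13)/2 = -0.302776, so π⊥(m,n) = m -0.302776·n.
[1] lift (5,14): star map gives 0.761141; window check 0.3 ≤ 0.761141 < 1.3 is true → IN Λ
[2] lift (5,10): star map gives 1.972244; window check 0.3 ≤ 1.972244 < 1.3 is false → out
[3] lift (-5,-23): star map gives 1.963840; window check 0.3 ≤ 1.963840 < 1.3 is false → out
[4] lift (-3,-12): star map gives 0.633308; window check 0.3 ≤ 0.633308 < 1.3 is true → IN Λ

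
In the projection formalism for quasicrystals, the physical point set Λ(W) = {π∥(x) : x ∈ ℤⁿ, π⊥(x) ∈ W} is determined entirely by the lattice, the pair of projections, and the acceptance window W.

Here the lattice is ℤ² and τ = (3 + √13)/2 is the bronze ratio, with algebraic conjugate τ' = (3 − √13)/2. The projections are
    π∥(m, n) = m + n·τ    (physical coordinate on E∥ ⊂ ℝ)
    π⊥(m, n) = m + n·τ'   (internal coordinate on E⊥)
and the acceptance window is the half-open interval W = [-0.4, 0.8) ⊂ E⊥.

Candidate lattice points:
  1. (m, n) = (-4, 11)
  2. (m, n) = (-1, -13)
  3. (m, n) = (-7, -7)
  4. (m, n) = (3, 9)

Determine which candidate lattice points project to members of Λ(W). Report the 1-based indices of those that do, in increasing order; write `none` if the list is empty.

4

Numerically τ ≈ 3.30278 and τ' = −1/τ ≈ -0.30278.
[1] lift (-4,11): star map gives -7.33053; window check -0.4 ≤ -7.33053 < 0.8 is false → out
[2] lift (-1,-13): star map gives 2.93608; window check -0.4 ≤ 2.93608 < 0.8 is false → out
[3] lift (-7,-7): star map gives -4.88057; window check -0.4 ≤ -4.88057 < 0.8 is false → out
[4] lift (3,9): star map gives 0.27502; window check -0.4 ≤ 0.27502 < 0.8 is true → IN Λ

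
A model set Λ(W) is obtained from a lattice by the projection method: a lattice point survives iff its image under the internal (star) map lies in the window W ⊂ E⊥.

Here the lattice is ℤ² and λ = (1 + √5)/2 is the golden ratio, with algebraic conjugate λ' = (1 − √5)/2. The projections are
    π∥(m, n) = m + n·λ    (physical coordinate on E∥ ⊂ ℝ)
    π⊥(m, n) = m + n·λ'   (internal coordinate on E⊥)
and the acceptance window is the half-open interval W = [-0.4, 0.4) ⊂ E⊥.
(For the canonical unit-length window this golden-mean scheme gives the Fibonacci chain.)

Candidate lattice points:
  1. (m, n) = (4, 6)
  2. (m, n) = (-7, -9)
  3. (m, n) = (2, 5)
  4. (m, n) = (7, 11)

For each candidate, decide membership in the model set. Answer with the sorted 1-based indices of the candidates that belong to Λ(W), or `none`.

1, 4

Numerically λ ≈ 1.6180 and λ' = −1/λ ≈ -0.6180.
candidate 1: (m,n)=(4,6) → π∥ = 4+6·λ ≈ 13.7082, π⊥ = 4+6·λ' ≈ 0.2918 ∈ [-0.4, 0.4) ⇒ IN Λ
candidate 2: (m,n)=(-7,-9) → π∥ = -7-9·λ ≈ -21.5623, π⊥ = -7-9·λ' ≈ -1.4377 ∉ [-0.4, 0.4) ⇒ out
candidate 3: (m,n)=(2,5) → π∥ = 2+5·λ ≈ 10.0902, π⊥ = 2+5·λ' ≈ -1.0902 ∉ [-0.4, 0.4) ⇒ out
candidate 4: (m,n)=(7,11) → π∥ = 7+11·λ ≈ 24.7984, π⊥ = 7+11·λ' ≈ 0.2016 ∈ [-0.4, 0.4) ⇒ IN Λ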